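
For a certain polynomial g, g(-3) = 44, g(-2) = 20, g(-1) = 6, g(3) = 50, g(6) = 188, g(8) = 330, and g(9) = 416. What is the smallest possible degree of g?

2

Divided differences on the nodes -3, -2, -1, 3, 6, 8, 9:
  order 0: 44  20  6  50  188  330  416
  order 1: -24  -14  11  46  71  86
  order 2: 5  5  5  5  5
  order 3: 0  0  0  0
  order 4: 0  0  0
  order 5: 0  0
  order 6: 0
The order-2 divided differences are all 5 (nonzero) and every higher order vanishes, so the data lies on a polynomial of degree exactly 2.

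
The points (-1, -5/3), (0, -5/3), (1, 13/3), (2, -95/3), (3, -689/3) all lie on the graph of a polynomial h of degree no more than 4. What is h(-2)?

Write h(x) = ax^4 + bx^3 + cx^2 + dx + e. Substituting each data point gives a linear system:
  a - b + c - d + e = -5/3
  e = -5/3
  a + b + c + d + e = 13/3
  16a + 8b + 4c + 2d + e = -95/3
  81a + 27b + 9c + 3d + e = -689/3
Solving the system yields a = -3, b = -2, c = 6, d = 5, e = -5/3.
So h(x) = -3x⁴ - 2x³ + 6x² + 5x - 5/3.
Then h(-2) = -59/3.

-59/3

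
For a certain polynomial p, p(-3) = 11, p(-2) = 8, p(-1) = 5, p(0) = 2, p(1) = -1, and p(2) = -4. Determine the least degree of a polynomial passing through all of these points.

Forward differences of the values at s = -3, -2, -1, 0, 1, 2:
  p  : 11  8  5  2  -1  -4
  Δ  : -3  -3  -3  -3  -3
  Δ^2: 0  0  0  0
  Δ^3: 0  0  0
  Δ^4: 0  0
  Δ^5: 0
The first differences are constant (-3) and nonzero, while all higher differences vanish, so the minimal degree is 1.

1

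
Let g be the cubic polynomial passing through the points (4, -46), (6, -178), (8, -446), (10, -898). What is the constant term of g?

2

Write g(x) = ax^3 + bx^2 + cx + d. Substituting each data point gives a linear system:
  64a + 16b + 4c + d = -46
  216a + 36b + 6c + d = -178
  512a + 64b + 8c + d = -446
  1000a + 100b + 10c + d = -898
Solving the system yields a = -1, b = 1, c = 0, d = 2.
So g(x) = -x^3 + x^2 + 2.
The constant term is 2.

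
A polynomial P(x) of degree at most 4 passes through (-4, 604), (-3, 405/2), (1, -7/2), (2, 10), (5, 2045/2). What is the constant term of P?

Write P(x) = ax^4 + bx^3 + cx^2 + dx + e. Substituting each data point gives a linear system:
  256a - 64b + 16c - 4d + e = 604
  81a - 27b + 9c - 3d + e = 405/2
  a + b + c + d + e = -7/2
  16a + 8b + 4c + 2d + e = 10
  625a + 125b + 25c + 5d + e = 2045/2
Solving the system yields a = 2, b = -3/2, c = -1, d = -3, e = 0.
So P(x) = 2x^4 - (3/2)x^3 - x^2 - 3x.
The constant term is 0.

0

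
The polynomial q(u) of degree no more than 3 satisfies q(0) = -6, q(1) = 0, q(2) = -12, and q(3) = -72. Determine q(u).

Using the Lagrange interpolation formula with nodes 0, 1, 2, 3:
  L_0(u) = (u - 1)(u - 2)(u - 3) / -6
  L_1(u) = u(u - 2)(u - 3) / 2
  L_2(u) = u(u - 1)(u - 3) / -2
  L_3(u) = u(u - 1)(u - 2) / 6
Then q(u) = -6·L_0(u) + 0·L_1(u) - 12·L_2(u) - 72·L_3(u).
Expanding and collecting terms gives q(u) = -5u^3 + 6u^2 + 5u - 6.
Check: q(3) = -72. ✓

q(u) = -5u^3 + 6u^2 + 5u - 6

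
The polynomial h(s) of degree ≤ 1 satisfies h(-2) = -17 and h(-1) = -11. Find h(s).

h(s) = 6s - 5

Using the Lagrange interpolation formula with nodes -2, -1:
  L_0(s) = (s + 1) / -1
  L_1(s) = (s + 2) / 1
Then h(s) = -17·L_0(s) - 11·L_1(s).
Expanding and collecting terms gives h(s) = 6s - 5.
Check: h(-2) = -17. ✓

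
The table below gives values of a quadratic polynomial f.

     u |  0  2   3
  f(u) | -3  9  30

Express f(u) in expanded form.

f(u) = 5u^2 - 4u - 3

Write f(u) = au^2 + bu + c. Substituting each data point gives a linear system:
  c = -3
  4a + 2b + c = 9
  9a + 3b + c = 30
Solving the system yields a = 5, b = -4, c = -3.
So f(u) = 5u^2 - 4u - 3.
Check: f(3) = 30. ✓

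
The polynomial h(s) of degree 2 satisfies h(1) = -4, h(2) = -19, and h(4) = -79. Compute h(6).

-179

Using the Lagrange interpolation formula with nodes 1, 2, 4:
  L_0(s) = (s - 2)(s - 4) / 3
  L_1(s) = (s - 1)(s - 4) / -2
  L_2(s) = (s - 1)(s - 2) / 6
Then h(s) = -4·L_0(s) - 19·L_1(s) - 79·L_2(s).
Expanding and collecting terms gives h(s) = -5s^2 + 1.
Evaluating at s = 6: h(6) = -179.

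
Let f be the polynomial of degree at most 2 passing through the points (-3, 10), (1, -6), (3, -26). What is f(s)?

f(s) = -s^2 - 6s + 1

Using the Lagrange interpolation formula with nodes -3, 1, 3:
  L_0(s) = (s - 1)(s - 3) / 24
  L_1(s) = (s + 3)(s - 3) / -8
  L_2(s) = (s + 3)(s - 1) / 12
Then f(s) = 10·L_0(s) - 6·L_1(s) - 26·L_2(s).
Expanding and collecting terms gives f(s) = -s² - 6s + 1.
Check: f(1) = -6. ✓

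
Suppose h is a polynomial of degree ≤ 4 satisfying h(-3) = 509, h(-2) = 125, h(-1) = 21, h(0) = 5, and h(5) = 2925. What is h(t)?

h(t) = 5t^4 - 2t^3 + 3t^2 - 6t + 5

Write h(t) = at^4 + bt^3 + ct^2 + dt + e. Substituting each data point gives a linear system:
  81a - 27b + 9c - 3d + e = 509
  16a - 8b + 4c - 2d + e = 125
  a - b + c - d + e = 21
  e = 5
  625a + 125b + 25c + 5d + e = 2925
Solving the system yields a = 5, b = -2, c = 3, d = -6, e = 5.
So h(t) = 5t^4 - 2t^3 + 3t^2 - 6t + 5.
Check: h(-3) = 509. ✓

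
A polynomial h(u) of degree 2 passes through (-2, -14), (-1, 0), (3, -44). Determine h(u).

Using the Lagrange interpolation formula with nodes -2, -1, 3:
  L_0(u) = (u + 1)(u - 3) / 5
  L_1(u) = (u + 2)(u - 3) / -4
  L_2(u) = (u + 2)(u + 1) / 20
Then h(u) = -14·L_0(u) + 0·L_1(u) - 44·L_2(u).
Expanding and collecting terms gives h(u) = -5u^2 - u + 4.
Check: h(-2) = -14. ✓

h(u) = -5u^2 - u + 4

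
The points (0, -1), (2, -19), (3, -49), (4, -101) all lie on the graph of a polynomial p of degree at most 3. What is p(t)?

p(t) = -t^3 - 2t^2 - t - 1

Using the Lagrange interpolation formula with nodes 0, 2, 3, 4:
  L_0(t) = (t - 2)(t - 3)(t - 4) / -24
  L_1(t) = t(t - 3)(t - 4) / 4
  L_2(t) = t(t - 2)(t - 4) / -3
  L_3(t) = t(t - 2)(t - 3) / 8
Then p(t) = -1·L_0(t) - 19·L_1(t) - 49·L_2(t) - 101·L_3(t).
Expanding and collecting terms gives p(t) = -t^3 - 2t^2 - t - 1.
Check: p(0) = -1. ✓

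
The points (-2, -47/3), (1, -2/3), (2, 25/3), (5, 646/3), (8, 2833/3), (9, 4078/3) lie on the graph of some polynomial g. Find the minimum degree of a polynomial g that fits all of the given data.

Divided differences on the nodes -2, 1, 2, 5, 8, 9:
  order 0: -47/3  -2/3  25/3  646/3  2833/3  4078/3
  order 1: 5  9  69  243  415
  order 2: 1  15  29  43
  order 3: 2  2  2
  order 4: 0  0
  order 5: 0
The order-3 divided differences are all 2 (nonzero) and every higher order vanishes, so the data lies on a polynomial of degree exactly 3.

3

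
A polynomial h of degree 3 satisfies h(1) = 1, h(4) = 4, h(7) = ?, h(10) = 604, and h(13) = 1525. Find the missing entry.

The 4 known points determine the degree-3 polynomial uniquely.
Write h(x) = ax^3 + bx^2 + cx + d. Substituting each data point gives a linear system:
  a + b + c + d = 1
  64a + 16b + 4c + d = 4
  1000a + 100b + 10c + d = 604
  2197a + 169b + 13c + d = 1525
Solving the system yields a = 1, b = -4, c = 0, d = 4.
So h(x) = x^3 - 4x^2 + 4.
Then h(7) = 151.

151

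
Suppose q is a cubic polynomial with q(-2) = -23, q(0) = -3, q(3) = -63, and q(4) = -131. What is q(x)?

q(x) = -x^3 - 5x^2 + 4x - 3

Write q(x) = ax^3 + bx^2 + cx + d. Substituting each data point gives a linear system:
  -8a + 4b - 2c + d = -23
  d = -3
  27a + 9b + 3c + d = -63
  64a + 16b + 4c + d = -131
Solving the system yields a = -1, b = -5, c = 4, d = -3.
So q(x) = -x³ - 5x² + 4x - 3.
Check: q(0) = -3. ✓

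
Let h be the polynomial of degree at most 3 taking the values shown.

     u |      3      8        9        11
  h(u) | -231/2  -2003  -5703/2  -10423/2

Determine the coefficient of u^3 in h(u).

Write h(u) = au^3 + bu^2 + cu + d. Substituting each data point gives a linear system:
  27a + 9b + 3c + d = -231/2
  512a + 64b + 8c + d = -2003
  729a + 81b + 9c + d = -5703/2
  1331a + 121b + 11c + d = -10423/2
Solving the system yields a = -4, b = 3/2, c = -6, d = -3.
So h(u) = -4u^3 + (3/2)u^2 - 6u - 3.
The leading coefficient is -4.

-4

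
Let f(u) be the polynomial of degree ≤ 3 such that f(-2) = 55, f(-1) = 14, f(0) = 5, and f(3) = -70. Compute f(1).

Using the Lagrange interpolation formula with nodes -2, -1, 0, 3:
  L_0(u) = (u + 1)u(u - 3) / -10
  L_1(u) = (u + 2)u(u - 3) / 4
  L_2(u) = (u + 2)(u + 1)(u - 3) / -6
  L_3(u) = (u + 2)(u + 1)u / 60
Then f(u) = 55·L_0(u) + 14·L_1(u) + 5·L_2(u) - 70·L_3(u).
Expanding and collecting terms gives f(u) = -4u^3 + 4u^2 - u + 5.
Evaluating at u = 1: f(1) = 4.

4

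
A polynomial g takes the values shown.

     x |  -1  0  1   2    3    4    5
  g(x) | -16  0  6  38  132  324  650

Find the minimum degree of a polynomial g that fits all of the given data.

3

Forward differences of the values at x = -1, 0, 1, 2, 3, 4, 5:
  g  : -16  0  6  38  132  324  650
  Δ  : 16  6  32  94  192  326
  Δ^2: -10  26  62  98  134
  Δ^3: 36  36  36  36
  Δ^4: 0  0  0
  Δ^5: 0  0
  Δ^6: 0
The third differences are constant (36) and nonzero, while all higher differences vanish, so the minimal degree is 3.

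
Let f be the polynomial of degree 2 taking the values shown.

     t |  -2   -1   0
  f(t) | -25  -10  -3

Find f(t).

Using the Lagrange interpolation formula with nodes -2, -1, 0:
  L_0(t) = (t + 1)t / 2
  L_1(t) = (t + 2)t / -1
  L_2(t) = (t + 2)(t + 1) / 2
Then f(t) = -25·L_0(t) - 10·L_1(t) - 3·L_2(t).
Expanding and collecting terms gives f(t) = -4t² + 3t - 3.
Check: f(-2) = -25. ✓

f(t) = -4t^2 + 3t - 3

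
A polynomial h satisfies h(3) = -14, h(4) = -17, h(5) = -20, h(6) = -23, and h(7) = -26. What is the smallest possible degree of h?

1

Forward differences of the values at n = 3, 4, 5, 6, 7:
  h  : -14  -17  -20  -23  -26
  Δ  : -3  -3  -3  -3
  Δ^2: 0  0  0
  Δ^3: 0  0
  Δ^4: 0
The first differences are constant (-3) and nonzero, while all higher differences vanish, so the minimal degree is 1.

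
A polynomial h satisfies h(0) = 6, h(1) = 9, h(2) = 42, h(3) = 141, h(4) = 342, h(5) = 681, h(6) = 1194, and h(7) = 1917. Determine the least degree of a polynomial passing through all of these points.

3

Forward differences of the values at n = 0, 1, 2, 3, 4, 5, 6, 7:
  h  : 6  9  42  141  342  681  1194  1917
  Δ  : 3  33  99  201  339  513  723
  Δ^2: 30  66  102  138  174  210
  Δ^3: 36  36  36  36  36
  Δ^4: 0  0  0  0
  Δ^5: 0  0  0
  Δ^6: 0  0
  Δ^7: 0
The third differences are constant (36) and nonzero, while all higher differences vanish, so the minimal degree is 3.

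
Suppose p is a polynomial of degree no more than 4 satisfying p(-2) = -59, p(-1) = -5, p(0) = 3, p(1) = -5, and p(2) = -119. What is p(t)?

Write p(t) = at^4 + bt^3 + ct^2 + dt + e. Substituting each data point gives a linear system:
  16a - 8b + 4c - 2d + e = -59
  a - b + c - d + e = -5
  e = 3
  a + b + c + d + e = -5
  16a + 8b + 4c + 2d + e = -119
Solving the system yields a = -5, b = -5, c = -3, d = 5, e = 3.
So p(t) = -5t^4 - 5t^3 - 3t^2 + 5t + 3.
Check: p(0) = 3. ✓

p(t) = -5t^4 - 5t^3 - 3t^2 + 5t + 3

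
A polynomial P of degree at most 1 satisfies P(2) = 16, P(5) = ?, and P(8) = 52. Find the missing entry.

34

On equispaced nodes a degree-1 polynomial has vanishing second forward difference, so
  P(2) - 2·P(5) + P(8) = 0.
Substituting the known values and solving for P(5):
  -2·P(5) = -68
  P(5) = 34.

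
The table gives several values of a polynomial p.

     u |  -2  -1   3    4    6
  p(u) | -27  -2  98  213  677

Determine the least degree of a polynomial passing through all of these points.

3

Divided differences on the nodes -2, -1, 3, 4, 6:
  order 0: -27  -2  98  213  677
  order 1: 25  25  115  232
  order 2: 0  18  39
  order 3: 3  3
  order 4: 0
The order-3 divided differences are all 3 (nonzero) and every higher order vanishes, so the data lies on a polynomial of degree exactly 3.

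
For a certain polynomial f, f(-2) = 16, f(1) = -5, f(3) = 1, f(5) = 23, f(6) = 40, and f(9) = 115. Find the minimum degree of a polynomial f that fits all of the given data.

Divided differences on the nodes -2, 1, 3, 5, 6, 9:
  order 0: 16  -5  1  23  40  115
  order 1: -7  3  11  17  25
  order 2: 2  2  2  2
  order 3: 0  0  0
  order 4: 0  0
  order 5: 0
The order-2 divided differences are all 2 (nonzero) and every higher order vanishes, so the data lies on a polynomial of degree exactly 2.

2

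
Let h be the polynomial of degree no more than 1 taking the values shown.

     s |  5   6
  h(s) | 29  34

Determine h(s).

h(s) = 5s + 4

Using the Lagrange interpolation formula with nodes 5, 6:
  L_0(s) = (s - 6) / -1
  L_1(s) = (s - 5) / 1
Then h(s) = 29·L_0(s) + 34·L_1(s).
Expanding and collecting terms gives h(s) = 5s + 4.
Check: h(5) = 29. ✓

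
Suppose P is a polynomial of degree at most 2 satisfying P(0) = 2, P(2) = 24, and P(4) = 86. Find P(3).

Forward differences of the values at u = 0, 2, 4:
  P  : 2  24  86
  Δ  : 22  62
  Δ^2: 40
The second differences are constant, confirming degree 2.
Interpolating (Newton forward form) and evaluating at u = 3 gives P(3) = 50.

50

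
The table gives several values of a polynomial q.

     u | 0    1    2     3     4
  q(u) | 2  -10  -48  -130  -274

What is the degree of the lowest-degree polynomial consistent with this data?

Forward differences of the values at u = 0, 1, 2, 3, 4:
  q  : 2  -10  -48  -130  -274
  Δ  : -12  -38  -82  -144
  Δ^2: -26  -44  -62
  Δ^3: -18  -18
  Δ^4: 0
The third differences are constant (-18) and nonzero, while all higher differences vanish, so the minimal degree is 3.

3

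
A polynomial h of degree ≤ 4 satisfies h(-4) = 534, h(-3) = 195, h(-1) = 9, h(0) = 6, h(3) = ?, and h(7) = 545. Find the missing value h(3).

The 5 known points determine the degree-4 polynomial uniquely.
Write h(n) = an^4 + bn^3 + cn^2 + dn + e. Substituting each data point gives a linear system:
  256a - 64b + 16c - 4d + e = 534
  81a - 27b + 9c - 3d + e = 195
  a - b + c - d + e = 9
  e = 6
  2401a + 343b + 49c + 7d + e = 545
Solving the system yields a = 1, b = -5, c = -3, d = 0, e = 6.
So h(n) = n⁴ - 5n³ - 3n² + 6.
Then h(3) = -75.

-75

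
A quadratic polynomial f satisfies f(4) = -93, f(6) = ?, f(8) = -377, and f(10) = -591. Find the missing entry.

The 3 known points determine the degree-2 polynomial uniquely.
Write f(s) = as^2 + bs + c. Substituting each data point gives a linear system:
  16a + 4b + c = -93
  64a + 8b + c = -377
  100a + 10b + c = -591
Solving the system yields a = -6, b = 1, c = -1.
So f(s) = -6s^2 + s - 1.
Then f(6) = -211.

-211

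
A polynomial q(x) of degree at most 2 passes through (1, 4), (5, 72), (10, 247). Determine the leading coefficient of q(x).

Write q(x) = ax^2 + bx + c. Substituting each data point gives a linear system:
  a + b + c = 4
  25a + 5b + c = 72
  100a + 10b + c = 247
Solving the system yields a = 2, b = 5, c = -3.
So q(x) = 2x^2 + 5x - 3.
The leading coefficient is 2.

2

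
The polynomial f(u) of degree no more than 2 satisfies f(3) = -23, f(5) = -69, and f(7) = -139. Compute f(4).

Using the Lagrange interpolation formula with nodes 3, 5, 7:
  L_0(u) = (u - 5)(u - 7) / 8
  L_1(u) = (u - 3)(u - 7) / -4
  L_2(u) = (u - 3)(u - 5) / 8
Then f(u) = -23·L_0(u) - 69·L_1(u) - 139·L_2(u).
Expanding and collecting terms gives f(u) = -3u^2 + u + 1.
Evaluating at u = 4: f(4) = -43.

-43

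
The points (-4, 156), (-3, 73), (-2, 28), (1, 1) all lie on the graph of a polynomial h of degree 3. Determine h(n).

Write h(n) = an^3 + bn^2 + cn + d. Substituting each data point gives a linear system:
  -64a + 16b - 4c + d = 156
  -27a + 9b - 3c + d = 73
  -8a + 4b - 2c + d = 28
  a + b + c + d = 1
Solving the system yields a = -2, b = 1, c = -2, d = 4.
So h(n) = -2n³ + n² - 2n + 4.
Check: h(-4) = 156. ✓

h(n) = -2n^3 + n^2 - 2n + 4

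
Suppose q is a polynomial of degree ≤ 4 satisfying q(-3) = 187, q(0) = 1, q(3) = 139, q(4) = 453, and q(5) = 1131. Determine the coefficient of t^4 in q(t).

2

Write q(t) = at^4 + bt^3 + ct^2 + dt + e. Substituting each data point gives a linear system:
  81a - 27b + 9c - 3d + e = 187
  e = 1
  81a + 27b + 9c + 3d + e = 139
  256a + 64b + 16c + 4d + e = 453
  625a + 125b + 25c + 5d + e = 1131
Solving the system yields a = 2, b = -1, c = 0, d = 1, e = 1.
So q(t) = 2t^4 - t^3 + t + 1.
The leading coefficient is 2.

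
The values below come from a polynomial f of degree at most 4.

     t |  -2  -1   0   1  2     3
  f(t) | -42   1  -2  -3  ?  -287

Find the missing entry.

On equispaced nodes a degree-4 polynomial has vanishing fifth forward difference, so
  - f(-2) + 5·f(-1) - 10·f(0) + 10·f(1) - 5·f(2) + f(3) = 0.
Substituting the known values and solving for f(2):
  -5·f(2) = 250
  f(2) = -50.

-50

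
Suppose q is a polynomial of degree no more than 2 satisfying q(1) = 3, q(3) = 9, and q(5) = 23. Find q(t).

q(t) = t^2 - t + 3

Using the Lagrange interpolation formula with nodes 1, 3, 5:
  L_0(t) = (t - 3)(t - 5) / 8
  L_1(t) = (t - 1)(t - 5) / -4
  L_2(t) = (t - 1)(t - 3) / 8
Then q(t) = 3·L_0(t) + 9·L_1(t) + 23·L_2(t).
Expanding and collecting terms gives q(t) = t² - t + 3.
Check: q(3) = 9. ✓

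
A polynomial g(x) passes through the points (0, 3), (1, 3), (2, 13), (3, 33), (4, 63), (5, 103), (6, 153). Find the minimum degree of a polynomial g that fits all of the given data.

2

Forward differences of the values at x = 0, 1, 2, 3, 4, 5, 6:
  g  : 3  3  13  33  63  103  153
  Δ  : 0  10  20  30  40  50
  Δ^2: 10  10  10  10  10
  Δ^3: 0  0  0  0
  Δ^4: 0  0  0
  Δ^5: 0  0
  Δ^6: 0
The second differences are constant (10) and nonzero, while all higher differences vanish, so the minimal degree is 2.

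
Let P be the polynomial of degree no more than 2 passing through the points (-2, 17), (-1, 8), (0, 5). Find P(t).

P(t) = 3t^2 + 5

Write P(t) = at^2 + bt + c. Substituting each data point gives a linear system:
  4a - 2b + c = 17
  a - b + c = 8
  c = 5
Solving the system yields a = 3, b = 0, c = 5.
So P(t) = 3t^2 + 5.
Check: P(-1) = 8. ✓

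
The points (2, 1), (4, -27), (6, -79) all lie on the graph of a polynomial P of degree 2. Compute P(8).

Write P(n) = an^2 + bn + c. Substituting each data point gives a linear system:
  4a + 2b + c = 1
  16a + 4b + c = -27
  36a + 6b + c = -79
Solving the system yields a = -3, b = 4, c = 5.
So P(n) = -3n² + 4n + 5.
Then P(8) = -155.

-155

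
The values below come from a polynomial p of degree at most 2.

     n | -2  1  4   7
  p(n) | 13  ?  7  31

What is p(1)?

The 3 known points determine the degree-2 polynomial uniquely.
Write p(n) = an^2 + bn + c. Substituting each data point gives a linear system:
  4a - 2b + c = 13
  16a + 4b + c = 7
  49a + 7b + c = 31
Solving the system yields a = 1, b = -3, c = 3.
So p(n) = n² - 3n + 3.
Then p(1) = 1.

1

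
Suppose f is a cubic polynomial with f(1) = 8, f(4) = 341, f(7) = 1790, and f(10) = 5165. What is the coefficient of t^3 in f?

Write f(t) = at^3 + bt^2 + ct + d. Substituting each data point gives a linear system:
  a + b + c + d = 8
  64a + 16b + 4c + d = 341
  343a + 49b + 7c + d = 1790
  1000a + 100b + 10c + d = 5165
Solving the system yields a = 5, b = 2, c = -4, d = 5.
So f(t) = 5t³ + 2t² - 4t + 5.
The leading coefficient is 5.

5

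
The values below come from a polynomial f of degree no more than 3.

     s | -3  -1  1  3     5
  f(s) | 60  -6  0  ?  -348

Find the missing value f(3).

On equispaced nodes a degree-3 polynomial has vanishing fourth forward difference, so
  f(-3) - 4·f(-1) + 6·f(1) - 4·f(3) + f(5) = 0.
Substituting the known values and solving for f(3):
  -4·f(3) = 264
  f(3) = -66.

-66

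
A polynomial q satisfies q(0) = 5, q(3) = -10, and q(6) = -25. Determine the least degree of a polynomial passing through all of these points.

Forward differences of the values at s = 0, 3, 6:
  q  : 5  -10  -25
  Δ  : -15  -15
  Δ^2: 0
The first differences are constant (-15) and nonzero, while all higher differences vanish, so the minimal degree is 1.

1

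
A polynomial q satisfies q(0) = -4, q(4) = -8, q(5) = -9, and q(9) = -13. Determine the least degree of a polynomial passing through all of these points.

1

Divided differences on the nodes 0, 4, 5, 9:
  order 0: -4  -8  -9  -13
  order 1: -1  -1  -1
  order 2: 0  0
  order 3: 0
The order-1 divided differences are all -1 (nonzero) and every higher order vanishes, so the data lies on a polynomial of degree exactly 1.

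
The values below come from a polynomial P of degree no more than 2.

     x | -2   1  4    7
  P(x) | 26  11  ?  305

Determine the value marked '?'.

104

On equispaced nodes a degree-2 polynomial has vanishing third forward difference, so
  - P(-2) + 3·P(1) - 3·P(4) + P(7) = 0.
Substituting the known values and solving for P(4):
  -3·P(4) = -312
  P(4) = 104.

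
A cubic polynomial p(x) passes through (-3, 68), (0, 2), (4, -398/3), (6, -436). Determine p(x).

p(x) = -2x^3 + (1/3)x^2 - 3x + 2

Write p(x) = ax^3 + bx^2 + cx + d. Substituting each data point gives a linear system:
  -27a + 9b - 3c + d = 68
  d = 2
  64a + 16b + 4c + d = -398/3
  216a + 36b + 6c + d = -436
Solving the system yields a = -2, b = 1/3, c = -3, d = 2.
So p(x) = -2x^3 + (1/3)x^2 - 3x + 2.
Check: p(6) = -436. ✓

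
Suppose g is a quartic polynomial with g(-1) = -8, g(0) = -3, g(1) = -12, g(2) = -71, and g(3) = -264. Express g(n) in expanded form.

Write g(n) = an^4 + bn^3 + cn^2 + dn + e. Substituting each data point gives a linear system:
  a - b + c - d + e = -8
  e = -3
  a + b + c + d + e = -12
  16a + 8b + 4c + 2d + e = -71
  81a + 27b + 9c + 3d + e = -264
Solving the system yields a = -2, b = -2, c = -5, d = 0, e = -3.
So g(n) = -2n^4 - 2n^3 - 5n^2 - 3.
Check: g(-1) = -8. ✓

g(n) = -2n^4 - 2n^3 - 5n^2 - 3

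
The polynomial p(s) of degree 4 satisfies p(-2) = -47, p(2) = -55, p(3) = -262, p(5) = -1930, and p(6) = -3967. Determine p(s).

p(s) = -3s^4 - 2s^2 - 2s + 5

Write p(s) = as^4 + bs^3 + cs^2 + ds + e. Substituting each data point gives a linear system:
  16a - 8b + 4c - 2d + e = -47
  16a + 8b + 4c + 2d + e = -55
  81a + 27b + 9c + 3d + e = -262
  625a + 125b + 25c + 5d + e = -1930
  1296a + 216b + 36c + 6d + e = -3967
Solving the system yields a = -3, b = 0, c = -2, d = -2, e = 5.
So p(s) = -3s⁴ - 2s² - 2s + 5.
Check: p(3) = -262. ✓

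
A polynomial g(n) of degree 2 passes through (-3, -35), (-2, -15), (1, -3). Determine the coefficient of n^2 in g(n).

Write g(n) = an^2 + bn + c. Substituting each data point gives a linear system:
  9a - 3b + c = -35
  4a - 2b + c = -15
  a + b + c = -3
Solving the system yields a = -4, b = 0, c = 1.
So g(n) = -4n^2 + 1.
The leading coefficient is -4.

-4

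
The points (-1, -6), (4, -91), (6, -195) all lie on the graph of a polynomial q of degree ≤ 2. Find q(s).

Using the Lagrange interpolation formula with nodes -1, 4, 6:
  L_0(s) = (s - 4)(s - 6) / 35
  L_1(s) = (s + 1)(s - 6) / -10
  L_2(s) = (s + 1)(s - 4) / 14
Then q(s) = -6·L_0(s) - 91·L_1(s) - 195·L_2(s).
Expanding and collecting terms gives q(s) = -5s² - 2s - 3.
Check: q(6) = -195. ✓

q(s) = -5s^2 - 2s - 3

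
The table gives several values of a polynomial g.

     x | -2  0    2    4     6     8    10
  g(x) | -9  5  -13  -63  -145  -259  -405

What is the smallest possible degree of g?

2

Forward differences of the values at x = -2, 0, 2, 4, 6, 8, 10:
  g  : -9  5  -13  -63  -145  -259  -405
  Δ  : 14  -18  -50  -82  -114  -146
  Δ^2: -32  -32  -32  -32  -32
  Δ^3: 0  0  0  0
  Δ^4: 0  0  0
  Δ^5: 0  0
  Δ^6: 0
The second differences are constant (-32) and nonzero, while all higher differences vanish, so the minimal degree is 2.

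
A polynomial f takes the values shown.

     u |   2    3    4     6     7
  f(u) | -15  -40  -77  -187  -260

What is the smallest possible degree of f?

Divided differences on the nodes 2, 3, 4, 6, 7:
  order 0: -15  -40  -77  -187  -260
  order 1: -25  -37  -55  -73
  order 2: -6  -6  -6
  order 3: 0  0
  order 4: 0
The order-2 divided differences are all -6 (nonzero) and every higher order vanishes, so the data lies on a polynomial of degree exactly 2.

2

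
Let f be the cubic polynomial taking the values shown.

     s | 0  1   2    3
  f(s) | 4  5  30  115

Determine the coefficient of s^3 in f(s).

Write f(s) = as^3 + bs^2 + cs + d. Substituting each data point gives a linear system:
  d = 4
  a + b + c + d = 5
  8a + 4b + 2c + d = 30
  27a + 9b + 3c + d = 115
Solving the system yields a = 6, b = -6, c = 1, d = 4.
So f(s) = 6s³ - 6s² + s + 4.
The leading coefficient is 6.

6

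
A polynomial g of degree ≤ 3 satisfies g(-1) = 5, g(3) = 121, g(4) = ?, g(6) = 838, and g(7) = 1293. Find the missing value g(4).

The 4 known points determine the degree-3 polynomial uniquely.
Write g(n) = an^3 + bn^2 + cn + d. Substituting each data point gives a linear system:
  -a + b - c + d = 5
  27a + 9b + 3c + d = 121
  216a + 36b + 6c + d = 838
  343a + 49b + 7c + d = 1293
Solving the system yields a = 3, b = 6, c = -4, d = -2.
So g(n) = 3n^3 + 6n^2 - 4n - 2.
Then g(4) = 270.

270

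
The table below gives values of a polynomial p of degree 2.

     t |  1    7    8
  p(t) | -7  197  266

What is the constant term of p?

-6

Write p(t) = at^2 + bt + c. Substituting each data point gives a linear system:
  a + b + c = -7
  49a + 7b + c = 197
  64a + 8b + c = 266
Solving the system yields a = 5, b = -6, c = -6.
So p(t) = 5t² - 6t - 6.
The constant term is -6.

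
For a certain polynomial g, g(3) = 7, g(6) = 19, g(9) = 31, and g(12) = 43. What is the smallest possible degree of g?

Forward differences of the values at x = 3, 6, 9, 12:
  g  : 7  19  31  43
  Δ  : 12  12  12
  Δ^2: 0  0
  Δ^3: 0
The first differences are constant (12) and nonzero, while all higher differences vanish, so the minimal degree is 1.

1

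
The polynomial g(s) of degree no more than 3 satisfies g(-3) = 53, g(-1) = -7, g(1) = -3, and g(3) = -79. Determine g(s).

Using the Lagrange interpolation formula with nodes -3, -1, 1, 3:
  L_0(s) = (s + 1)(s - 1)(s - 3) / -48
  L_1(s) = (s + 3)(s - 1)(s - 3) / 16
  L_2(s) = (s + 3)(s + 1)(s - 3) / -16
  L_3(s) = (s + 3)(s + 1)(s - 1) / 48
Then g(s) = 53·L_0(s) - 7·L_1(s) - 3·L_2(s) - 79·L_3(s).
Expanding and collecting terms gives g(s) = -3s^3 - s^2 + 5s - 4.
Check: g(-1) = -7. ✓

g(s) = -3s^3 - s^2 + 5s - 4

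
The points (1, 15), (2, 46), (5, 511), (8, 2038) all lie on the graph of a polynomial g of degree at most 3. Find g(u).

Write g(u) = au^3 + bu^2 + cu + d. Substituting each data point gives a linear system:
  a + b + c + d = 15
  8a + 4b + 2c + d = 46
  125a + 25b + 5c + d = 511
  512a + 64b + 8c + d = 2038
Solving the system yields a = 4, b = -1, c = 6, d = 6.
So g(u) = 4u^3 - u^2 + 6u + 6.
Check: g(1) = 15. ✓

g(u) = 4u^3 - u^2 + 6u + 6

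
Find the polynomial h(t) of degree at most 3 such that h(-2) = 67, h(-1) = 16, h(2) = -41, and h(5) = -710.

h(t) = -6t^3 + 2t^2 - 3t + 5

Write h(t) = at^3 + bt^2 + ct + d. Substituting each data point gives a linear system:
  -8a + 4b - 2c + d = 67
  -a + b - c + d = 16
  8a + 4b + 2c + d = -41
  125a + 25b + 5c + d = -710
Solving the system yields a = -6, b = 2, c = -3, d = 5.
So h(t) = -6t^3 + 2t^2 - 3t + 5.
Check: h(5) = -710. ✓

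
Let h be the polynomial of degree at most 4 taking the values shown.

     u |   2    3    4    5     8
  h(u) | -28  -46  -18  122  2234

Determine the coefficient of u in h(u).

Write h(u) = au^4 + bu^3 + cu^2 + du + e. Substituting each data point gives a linear system:
  16a + 8b + 4c + 2d + e = -28
  81a + 27b + 9c + 3d + e = -46
  256a + 64b + 16c + 4d + e = -18
  625a + 125b + 25c + 5d + e = 122
  4096a + 512b + 64c + 8d + e = 2234
Solving the system yields a = 1, b = -3, c = -5, d = -1, e = 2.
So h(u) = u^4 - 3u^3 - 5u^2 - u + 2.
The coefficient of u is -1.

-1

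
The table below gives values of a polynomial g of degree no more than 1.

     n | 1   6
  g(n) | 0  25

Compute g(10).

Write g(n) = an + b. Substituting each data point gives a linear system:
  a + b = 0
  6a + b = 25
Solving the system yields a = 5, b = -5.
So g(n) = 5n - 5.
Then g(10) = 45.

45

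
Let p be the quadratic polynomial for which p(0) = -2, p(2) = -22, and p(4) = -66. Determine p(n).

p(n) = -3n^2 - 4n - 2

Using the Lagrange interpolation formula with nodes 0, 2, 4:
  L_0(n) = (n - 2)(n - 4) / 8
  L_1(n) = n(n - 4) / -4
  L_2(n) = n(n - 2) / 8
Then p(n) = -2·L_0(n) - 22·L_1(n) - 66·L_2(n).
Expanding and collecting terms gives p(n) = -3n^2 - 4n - 2.
Check: p(2) = -22. ✓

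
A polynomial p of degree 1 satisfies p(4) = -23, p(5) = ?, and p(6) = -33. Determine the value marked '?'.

-28

The 2 known points determine the degree-1 polynomial uniquely.
Write p(n) = an + b. Substituting each data point gives a linear system:
  4a + b = -23
  6a + b = -33
Solving the system yields a = -5, b = -3.
So p(n) = -5n - 3.
Then p(5) = -28.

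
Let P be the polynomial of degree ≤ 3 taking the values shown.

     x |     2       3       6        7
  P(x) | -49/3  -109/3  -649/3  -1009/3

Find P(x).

P(x) = -x^3 + x^2 - 6x - 1/3

Write P(x) = ax^3 + bx^2 + cx + d. Substituting each data point gives a linear system:
  8a + 4b + 2c + d = -49/3
  27a + 9b + 3c + d = -109/3
  216a + 36b + 6c + d = -649/3
  343a + 49b + 7c + d = -1009/3
Solving the system yields a = -1, b = 1, c = -6, d = -1/3.
So P(x) = -x^3 + x^2 - 6x - 1/3.
Check: P(2) = -49/3. ✓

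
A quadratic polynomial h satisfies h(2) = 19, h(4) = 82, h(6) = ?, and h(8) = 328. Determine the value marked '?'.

185

The 3 known points determine the degree-2 polynomial uniquely.
Write h(u) = au^2 + bu + c. Substituting each data point gives a linear system:
  4a + 2b + c = 19
  16a + 4b + c = 82
  64a + 8b + c = 328
Solving the system yields a = 5, b = 3/2, c = -4.
So h(u) = 5u^2 + (3/2)u - 4.
Then h(6) = 185.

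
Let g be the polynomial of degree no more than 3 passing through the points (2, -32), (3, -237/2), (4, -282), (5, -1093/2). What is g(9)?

-6189/2

Forward differences of the values at n = 2, 3, 4, 5:
  g  : -32  -237/2  -282  -1093/2
  Δ  : -173/2  -327/2  -529/2
  Δ^2: -77  -101
  Δ^3: -24
The third differences are constant, confirming degree 3.
Interpolating (Newton forward form) and evaluating at n = 9 gives g(9) = -6189/2.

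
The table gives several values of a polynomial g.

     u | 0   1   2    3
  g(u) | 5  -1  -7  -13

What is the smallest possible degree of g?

1

Forward differences of the values at u = 0, 1, 2, 3:
  g  : 5  -1  -7  -13
  Δ  : -6  -6  -6
  Δ^2: 0  0
  Δ^3: 0
The first differences are constant (-6) and nonzero, while all higher differences vanish, so the minimal degree is 1.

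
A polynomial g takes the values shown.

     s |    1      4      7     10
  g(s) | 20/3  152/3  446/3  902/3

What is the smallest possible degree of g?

Forward differences of the values at s = 1, 4, 7, 10:
  g  : 20/3  152/3  446/3  902/3
  Δ  : 44  98  152
  Δ^2: 54  54
  Δ^3: 0
The second differences are constant (54) and nonzero, while all higher differences vanish, so the minimal degree is 2.

2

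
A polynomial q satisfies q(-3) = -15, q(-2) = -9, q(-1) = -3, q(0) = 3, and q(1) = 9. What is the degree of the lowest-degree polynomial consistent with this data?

Forward differences of the values at x = -3, -2, -1, 0, 1:
  q  : -15  -9  -3  3  9
  Δ  : 6  6  6  6
  Δ^2: 0  0  0
  Δ^3: 0  0
  Δ^4: 0
The first differences are constant (6) and nonzero, while all higher differences vanish, so the minimal degree is 1.

1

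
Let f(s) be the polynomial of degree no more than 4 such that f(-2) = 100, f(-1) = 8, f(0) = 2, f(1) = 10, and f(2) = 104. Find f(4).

Using the Lagrange interpolation formula with nodes -2, -1, 0, 1, 2:
  L_0(s) = (s + 1)s(s - 1)(s - 2) / 24
  L_1(s) = (s + 2)s(s - 1)(s - 2) / -6
  L_2(s) = (s + 2)(s + 1)(s - 1)(s - 2) / 4
  L_3(s) = (s + 2)(s + 1)s(s - 2) / -6
  L_4(s) = (s + 2)(s + 1)s(s - 1) / 24
Then f(s) = 100·L_0(s) + 8·L_1(s) + 2·L_2(s) + 10·L_3(s) + 104·L_4(s).
Expanding and collecting terms gives f(s) = 6s⁴ + s² + s + 2.
Evaluating at s = 4: f(4) = 1558.

1558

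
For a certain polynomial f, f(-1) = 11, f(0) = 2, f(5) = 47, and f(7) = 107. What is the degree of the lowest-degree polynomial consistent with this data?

2

Divided differences on the nodes -1, 0, 5, 7:
  order 0: 11  2  47  107
  order 1: -9  9  30
  order 2: 3  3
  order 3: 0
The order-2 divided differences are all 3 (nonzero) and every higher order vanishes, so the data lies on a polynomial of degree exactly 2.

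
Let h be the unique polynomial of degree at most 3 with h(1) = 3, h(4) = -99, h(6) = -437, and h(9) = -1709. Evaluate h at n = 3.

-29

Write h(n) = an^3 + bn^2 + cn + d. Substituting each data point gives a linear system:
  a + b + c + d = 3
  64a + 16b + 4c + d = -99
  216a + 36b + 6c + d = -437
  729a + 81b + 9c + d = -1709
Solving the system yields a = -3, b = 6, c = -1, d = 1.
So h(n) = -3n³ + 6n² - n + 1.
Then h(3) = -29.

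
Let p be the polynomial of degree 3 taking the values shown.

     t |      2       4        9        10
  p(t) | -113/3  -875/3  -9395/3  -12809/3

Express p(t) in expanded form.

p(t) = -4t^3 - 3t^2 + 3t + 1/3

Write p(t) = at^3 + bt^2 + ct + d. Substituting each data point gives a linear system:
  8a + 4b + 2c + d = -113/3
  64a + 16b + 4c + d = -875/3
  729a + 81b + 9c + d = -9395/3
  1000a + 100b + 10c + d = -12809/3
Solving the system yields a = -4, b = -3, c = 3, d = 1/3.
So p(t) = -4t^3 - 3t^2 + 3t + 1/3.
Check: p(10) = -12809/3. ✓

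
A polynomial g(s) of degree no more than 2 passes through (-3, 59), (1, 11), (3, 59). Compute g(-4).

101

Write g(s) = as^2 + bs + c. Substituting each data point gives a linear system:
  9a - 3b + c = 59
  a + b + c = 11
  9a + 3b + c = 59
Solving the system yields a = 6, b = 0, c = 5.
So g(s) = 6s^2 + 5.
Then g(-4) = 101.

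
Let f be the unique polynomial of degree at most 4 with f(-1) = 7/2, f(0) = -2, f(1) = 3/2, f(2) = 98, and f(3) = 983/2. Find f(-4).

Using the Lagrange interpolation formula with nodes -1, 0, 1, 2, 3:
  L_0(s) = s(s - 1)(s - 2)(s - 3) / 24
  L_1(s) = (s + 1)(s - 1)(s - 2)(s - 3) / -6
  L_2(s) = (s + 1)s(s - 2)(s - 3) / 4
  L_3(s) = (s + 1)s(s - 1)(s - 3) / -6
  L_4(s) = (s + 1)s(s - 1)(s - 2) / 24
Then f(s) = 7/2·L_0(s) - 2·L_1(s) + 3/2·L_2(s) + 98·L_3(s) + 983/2·L_4(s).
Expanding and collecting terms gives f(s) = 5s⁴ + 4s³ - (1/2)s² - 5s - 2.
Evaluating at s = -4: f(-4) = 1034.

1034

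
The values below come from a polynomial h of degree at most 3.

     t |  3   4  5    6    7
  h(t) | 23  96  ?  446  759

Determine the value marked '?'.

231

On equispaced nodes a degree-3 polynomial has vanishing fourth forward difference, so
  h(3) - 4·h(4) + 6·h(5) - 4·h(6) + h(7) = 0.
Substituting the known values and solving for h(5):
  6·h(5) = 1386
  h(5) = 231.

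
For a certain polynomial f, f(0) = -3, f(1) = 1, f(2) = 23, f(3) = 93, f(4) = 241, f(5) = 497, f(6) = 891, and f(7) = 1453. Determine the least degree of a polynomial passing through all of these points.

Forward differences of the values at n = 0, 1, 2, 3, 4, 5, 6, 7:
  f  : -3  1  23  93  241  497  891  1453
  Δ  : 4  22  70  148  256  394  562
  Δ^2: 18  48  78  108  138  168
  Δ^3: 30  30  30  30  30
  Δ^4: 0  0  0  0
  Δ^5: 0  0  0
  Δ^6: 0  0
  Δ^7: 0
The third differences are constant (30) and nonzero, while all higher differences vanish, so the minimal degree is 3.

3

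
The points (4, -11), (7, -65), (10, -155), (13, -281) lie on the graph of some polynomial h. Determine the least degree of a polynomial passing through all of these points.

Forward differences of the values at n = 4, 7, 10, 13:
  h  : -11  -65  -155  -281
  Δ  : -54  -90  -126
  Δ^2: -36  -36
  Δ^3: 0
The second differences are constant (-36) and nonzero, while all higher differences vanish, so the minimal degree is 2.

2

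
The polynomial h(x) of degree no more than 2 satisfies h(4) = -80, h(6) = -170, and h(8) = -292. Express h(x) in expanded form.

h(x) = -4x^2 - 5x + 4

Write h(x) = ax^2 + bx + c. Substituting each data point gives a linear system:
  16a + 4b + c = -80
  36a + 6b + c = -170
  64a + 8b + c = -292
Solving the system yields a = -4, b = -5, c = 4.
So h(x) = -4x² - 5x + 4.
Check: h(6) = -170. ✓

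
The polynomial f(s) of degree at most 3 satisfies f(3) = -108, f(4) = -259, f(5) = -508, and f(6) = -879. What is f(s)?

f(s) = -4s^3 - s^2 + 4s - 3

Write f(s) = as^3 + bs^2 + cs + d. Substituting each data point gives a linear system:
  27a + 9b + 3c + d = -108
  64a + 16b + 4c + d = -259
  125a + 25b + 5c + d = -508
  216a + 36b + 6c + d = -879
Solving the system yields a = -4, b = -1, c = 4, d = -3.
So f(s) = -4s^3 - s^2 + 4s - 3.
Check: f(5) = -508. ✓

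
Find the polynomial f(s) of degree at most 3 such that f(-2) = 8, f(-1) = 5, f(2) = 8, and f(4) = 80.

f(s) = s^3 + 2s^2 - 4s

Using the Lagrange interpolation formula with nodes -2, -1, 2, 4:
  L_0(s) = (s + 1)(s - 2)(s - 4) / -24
  L_1(s) = (s + 2)(s - 2)(s - 4) / 15
  L_2(s) = (s + 2)(s + 1)(s - 4) / -24
  L_3(s) = (s + 2)(s + 1)(s - 2) / 60
Then f(s) = 8·L_0(s) + 5·L_1(s) + 8·L_2(s) + 80·L_3(s).
Expanding and collecting terms gives f(s) = s^3 + 2s^2 - 4s.
Check: f(2) = 8. ✓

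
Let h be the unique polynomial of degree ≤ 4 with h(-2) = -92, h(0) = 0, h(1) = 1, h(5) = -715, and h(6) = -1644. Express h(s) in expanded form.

Write h(s) = as^4 + bs^3 + cs^2 + ds + e. Substituting each data point gives a linear system:
  16a - 8b + 4c - 2d + e = -92
  e = 0
  a + b + c + d + e = 1
  625a + 125b + 25c + 5d + e = -715
  1296a + 216b + 36c + 6d + e = -1644
Solving the system yields a = -2, b = 5, c = -4, d = 2, e = 0.
So h(s) = -2s^4 + 5s^3 - 4s^2 + 2s.
Check: h(1) = 1. ✓

h(s) = -2s^4 + 5s^3 - 4s^2 + 2s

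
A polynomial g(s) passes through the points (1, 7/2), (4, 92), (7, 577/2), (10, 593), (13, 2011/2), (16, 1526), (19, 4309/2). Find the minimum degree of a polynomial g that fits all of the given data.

Forward differences of the values at s = 1, 4, 7, 10, 13, 16, 19:
  g  : 7/2  92  577/2  593  2011/2  1526  4309/2
  Δ  : 177/2  393/2  609/2  825/2  1041/2  1257/2
  Δ^2: 108  108  108  108  108
  Δ^3: 0  0  0  0
  Δ^4: 0  0  0
  Δ^5: 0  0
  Δ^6: 0
The second differences are constant (108) and nonzero, while all higher differences vanish, so the minimal degree is 2.

2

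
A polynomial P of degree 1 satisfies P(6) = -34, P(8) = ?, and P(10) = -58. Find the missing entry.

The 2 known points determine the degree-1 polynomial uniquely.
Write P(x) = ax + b. Substituting each data point gives a linear system:
  6a + b = -34
  10a + b = -58
Solving the system yields a = -6, b = 2.
So P(x) = -6x + 2.
Then P(8) = -46.

-46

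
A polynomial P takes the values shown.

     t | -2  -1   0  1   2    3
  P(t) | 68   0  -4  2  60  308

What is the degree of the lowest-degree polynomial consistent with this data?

Forward differences of the values at t = -2, -1, 0, 1, 2, 3:
  P  : 68  0  -4  2  60  308
  Δ  : -68  -4  6  58  248
  Δ^2: 64  10  52  190
  Δ^3: -54  42  138
  Δ^4: 96  96
  Δ^5: 0
The fourth differences are constant (96) and nonzero, while all higher differences vanish, so the minimal degree is 4.

4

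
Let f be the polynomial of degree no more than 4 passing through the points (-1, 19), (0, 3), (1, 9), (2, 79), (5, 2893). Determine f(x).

f(x) = 5x^4 - 3x^3 + 6x^2 - 2x + 3

Write f(x) = ax^4 + bx^3 + cx^2 + dx + e. Substituting each data point gives a linear system:
  a - b + c - d + e = 19
  e = 3
  a + b + c + d + e = 9
  16a + 8b + 4c + 2d + e = 79
  625a + 125b + 25c + 5d + e = 2893
Solving the system yields a = 5, b = -3, c = 6, d = -2, e = 3.
So f(x) = 5x^4 - 3x^3 + 6x^2 - 2x + 3.
Check: f(2) = 79. ✓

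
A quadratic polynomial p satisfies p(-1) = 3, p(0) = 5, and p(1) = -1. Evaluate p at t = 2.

-15

Write p(t) = at^2 + bt + c. Substituting each data point gives a linear system:
  a - b + c = 3
  c = 5
  a + b + c = -1
Solving the system yields a = -4, b = -2, c = 5.
So p(t) = -4t^2 - 2t + 5.
Then p(2) = -15.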